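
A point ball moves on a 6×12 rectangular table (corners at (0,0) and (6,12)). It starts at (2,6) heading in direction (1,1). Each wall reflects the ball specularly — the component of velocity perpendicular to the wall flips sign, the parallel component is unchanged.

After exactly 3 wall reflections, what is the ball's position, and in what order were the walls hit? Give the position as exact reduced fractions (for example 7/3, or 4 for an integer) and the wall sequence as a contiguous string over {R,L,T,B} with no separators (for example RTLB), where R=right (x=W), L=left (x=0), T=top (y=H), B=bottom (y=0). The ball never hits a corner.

Final position: (0,8)
Wall sequence: RTL

1. t=4 → R at (6,10); v=(-1,1)
2. t=2 → T at (4,12); v=(-1,-1)
3. t=4 → L at (0,8); v=(1,-1)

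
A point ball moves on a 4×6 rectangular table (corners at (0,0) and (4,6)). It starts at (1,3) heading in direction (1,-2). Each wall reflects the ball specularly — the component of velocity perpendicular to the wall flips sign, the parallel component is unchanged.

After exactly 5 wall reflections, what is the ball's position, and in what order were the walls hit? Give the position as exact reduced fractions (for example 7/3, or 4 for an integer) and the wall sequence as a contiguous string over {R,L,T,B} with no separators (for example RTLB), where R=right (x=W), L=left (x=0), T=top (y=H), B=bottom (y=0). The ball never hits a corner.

Final position: (1/2,0)
Wall sequence: BRTLB

1. t=3/2 → B at (5/2,0); v=(1,2)
2. t=3/2 → R at (4,3); v=(-1,2)
3. t=3/2 → T at (5/2,6); v=(-1,-2)
4. t=5/2 → L at (0,1); v=(1,-2)
5. t=1/2 → B at (1/2,0); v=(1,2)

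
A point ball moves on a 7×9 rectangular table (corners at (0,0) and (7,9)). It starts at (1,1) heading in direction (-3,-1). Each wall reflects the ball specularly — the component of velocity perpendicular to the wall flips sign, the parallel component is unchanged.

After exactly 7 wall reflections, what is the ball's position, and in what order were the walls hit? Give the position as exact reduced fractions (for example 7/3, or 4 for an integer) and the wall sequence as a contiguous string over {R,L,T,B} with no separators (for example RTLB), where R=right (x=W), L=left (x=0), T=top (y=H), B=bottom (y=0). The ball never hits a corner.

Final position: (1,9)
Wall sequence: LBRLRLT

1. t=1/3 → L at (0,2/3); v=(3,-1)
2. t=2/3 → B at (2,0); v=(3,1)
3. t=5/3 → R at (7,5/3); v=(-3,1)
4. t=7/3 → L at (0,4); v=(3,1)
5. t=7/3 → R at (7,19/3); v=(-3,1)
6. t=7/3 → L at (0,26/3); v=(3,1)
7. t=1/3 → T at (1,9); v=(3,-1)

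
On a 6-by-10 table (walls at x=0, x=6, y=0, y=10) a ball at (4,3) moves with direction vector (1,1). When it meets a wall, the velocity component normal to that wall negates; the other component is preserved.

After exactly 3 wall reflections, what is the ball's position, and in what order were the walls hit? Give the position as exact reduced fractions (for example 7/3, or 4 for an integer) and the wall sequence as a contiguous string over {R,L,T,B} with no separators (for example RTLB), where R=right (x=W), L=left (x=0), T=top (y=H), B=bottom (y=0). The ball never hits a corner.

Final position: (0,9)
Wall sequence: RTL

1. t=2 → R at (6,5); v=(-1,1)
2. t=5 → T at (1,10); v=(-1,-1)
3. t=1 → L at (0,9); v=(1,-1)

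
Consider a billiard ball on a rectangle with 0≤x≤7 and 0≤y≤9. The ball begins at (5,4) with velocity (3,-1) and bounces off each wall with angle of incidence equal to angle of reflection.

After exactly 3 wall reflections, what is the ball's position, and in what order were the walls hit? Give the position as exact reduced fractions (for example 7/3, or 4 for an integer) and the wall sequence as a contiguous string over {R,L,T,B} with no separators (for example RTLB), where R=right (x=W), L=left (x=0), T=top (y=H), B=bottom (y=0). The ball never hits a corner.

Final position: (3,0)
Wall sequence: RLB

1. t=2/3 → R at (7,10/3); v=(-3,-1)
2. t=7/3 → L at (0,1); v=(3,-1)
3. t=1 → B at (3,0); v=(3,1)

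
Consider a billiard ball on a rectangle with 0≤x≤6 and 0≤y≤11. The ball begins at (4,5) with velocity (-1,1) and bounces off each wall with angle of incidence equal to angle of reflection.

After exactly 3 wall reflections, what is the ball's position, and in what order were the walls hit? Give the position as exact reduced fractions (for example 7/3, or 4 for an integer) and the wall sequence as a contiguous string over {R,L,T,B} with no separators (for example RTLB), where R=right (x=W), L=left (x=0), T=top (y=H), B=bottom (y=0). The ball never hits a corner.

Final position: (6,7)
Wall sequence: LTR

1. t=4 → L at (0,9); v=(1,1)
2. t=2 → T at (2,11); v=(1,-1)
3. t=4 → R at (6,7); v=(-1,-1)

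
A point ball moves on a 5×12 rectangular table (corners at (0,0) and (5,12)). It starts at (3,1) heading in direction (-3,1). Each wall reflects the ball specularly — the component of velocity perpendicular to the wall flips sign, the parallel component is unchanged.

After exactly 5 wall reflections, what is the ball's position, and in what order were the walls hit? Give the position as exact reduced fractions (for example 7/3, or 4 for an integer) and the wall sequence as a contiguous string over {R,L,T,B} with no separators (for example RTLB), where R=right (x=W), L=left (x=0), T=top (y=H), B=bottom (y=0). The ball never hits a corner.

1. t=1 → L at (0,2); v=(3,1)
2. t=5/3 → R at (5,11/3); v=(-3,1)
3. t=5/3 → L at (0,16/3); v=(3,1)
4. t=5/3 → R at (5,7); v=(-3,1)
5. t=5/3 → L at (0,26/3); v=(3,1)

Final position: (0,26/3)
Wall sequence: LRLRL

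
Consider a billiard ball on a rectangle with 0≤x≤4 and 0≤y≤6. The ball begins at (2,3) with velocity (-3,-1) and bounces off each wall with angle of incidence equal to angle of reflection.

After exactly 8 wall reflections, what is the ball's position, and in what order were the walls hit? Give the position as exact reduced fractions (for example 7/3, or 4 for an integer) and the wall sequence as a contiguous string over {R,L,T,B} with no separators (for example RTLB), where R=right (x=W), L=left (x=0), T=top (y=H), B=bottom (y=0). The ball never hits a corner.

1. t=2/3 → L at (0,7/3); v=(3,-1)
2. t=4/3 → R at (4,1); v=(-3,-1)
3. t=1 → B at (1,0); v=(-3,1)
4. t=1/3 → L at (0,1/3); v=(3,1)
5. t=4/3 → R at (4,5/3); v=(-3,1)
6. t=4/3 → L at (0,3); v=(3,1)
7. t=4/3 → R at (4,13/3); v=(-3,1)
8. t=4/3 → L at (0,17/3); v=(3,1)

Final position: (0,17/3)
Wall sequence: LRBLRLRL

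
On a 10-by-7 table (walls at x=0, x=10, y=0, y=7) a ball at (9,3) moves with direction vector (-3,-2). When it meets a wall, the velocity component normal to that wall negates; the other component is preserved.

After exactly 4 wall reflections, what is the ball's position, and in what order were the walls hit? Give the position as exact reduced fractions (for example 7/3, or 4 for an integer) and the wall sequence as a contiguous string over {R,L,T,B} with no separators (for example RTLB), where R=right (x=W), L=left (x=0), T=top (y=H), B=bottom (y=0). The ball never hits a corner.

Final position: (10,13/3)
Wall sequence: BLTR

1. t=3/2 → B at (9/2,0); v=(-3,2)
2. t=3/2 → L at (0,3); v=(3,2)
3. t=2 → T at (6,7); v=(3,-2)
4. t=4/3 → R at (10,13/3); v=(-3,-2)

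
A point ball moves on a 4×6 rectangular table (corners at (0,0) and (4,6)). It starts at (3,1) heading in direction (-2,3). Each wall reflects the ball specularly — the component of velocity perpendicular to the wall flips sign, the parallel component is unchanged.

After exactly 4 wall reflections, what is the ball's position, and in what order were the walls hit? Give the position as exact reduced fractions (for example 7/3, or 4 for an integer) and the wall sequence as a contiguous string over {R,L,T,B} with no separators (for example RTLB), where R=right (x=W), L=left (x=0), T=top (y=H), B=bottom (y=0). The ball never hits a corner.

Final position: (11/3,0)
Wall sequence: LTRB

1. t=3/2 → L at (0,11/2); v=(2,3)
2. t=1/6 → T at (1/3,6); v=(2,-3)
3. t=11/6 → R at (4,1/2); v=(-2,-3)
4. t=1/6 → B at (11/3,0); v=(-2,3)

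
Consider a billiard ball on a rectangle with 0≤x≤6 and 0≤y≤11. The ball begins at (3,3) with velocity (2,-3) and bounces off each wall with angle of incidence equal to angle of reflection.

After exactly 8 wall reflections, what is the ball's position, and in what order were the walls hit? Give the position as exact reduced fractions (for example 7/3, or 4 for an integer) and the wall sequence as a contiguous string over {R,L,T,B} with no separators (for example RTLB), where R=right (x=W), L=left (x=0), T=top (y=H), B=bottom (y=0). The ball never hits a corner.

Final position: (3,11)
Wall sequence: BRLTRBLT

1. t=1 → B at (5,0); v=(2,3)
2. t=1/2 → R at (6,3/2); v=(-2,3)
3. t=3 → L at (0,21/2); v=(2,3)
4. t=1/6 → T at (1/3,11); v=(2,-3)
5. t=17/6 → R at (6,5/2); v=(-2,-3)
6. t=5/6 → B at (13/3,0); v=(-2,3)
7. t=13/6 → L at (0,13/2); v=(2,3)
8. t=3/2 → T at (3,11); v=(2,-3)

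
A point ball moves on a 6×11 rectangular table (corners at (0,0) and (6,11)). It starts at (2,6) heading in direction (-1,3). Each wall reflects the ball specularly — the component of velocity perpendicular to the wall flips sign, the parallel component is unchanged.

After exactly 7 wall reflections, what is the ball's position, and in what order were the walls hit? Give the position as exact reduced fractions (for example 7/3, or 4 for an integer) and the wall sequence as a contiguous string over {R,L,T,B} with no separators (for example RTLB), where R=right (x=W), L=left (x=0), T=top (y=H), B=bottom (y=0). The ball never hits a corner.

Final position: (0,4)
Wall sequence: TLBRTBL

1. t=5/3 → T at (1/3,11); v=(-1,-3)
2. t=1/3 → L at (0,10); v=(1,-3)
3. t=10/3 → B at (10/3,0); v=(1,3)
4. t=8/3 → R at (6,8); v=(-1,3)
5. t=1 → T at (5,11); v=(-1,-3)
6. t=11/3 → B at (4/3,0); v=(-1,3)
7. t=4/3 → L at (0,4); v=(1,3)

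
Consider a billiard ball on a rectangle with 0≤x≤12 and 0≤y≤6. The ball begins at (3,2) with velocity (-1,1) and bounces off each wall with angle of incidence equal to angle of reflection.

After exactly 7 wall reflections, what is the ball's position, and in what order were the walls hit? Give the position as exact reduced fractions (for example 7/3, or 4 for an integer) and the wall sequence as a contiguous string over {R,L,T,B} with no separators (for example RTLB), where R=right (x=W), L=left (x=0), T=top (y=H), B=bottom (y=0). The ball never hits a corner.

Final position: (0,5)
Wall sequence: LTBRTBL

1. t=3 → L at (0,5); v=(1,1)
2. t=1 → T at (1,6); v=(1,-1)
3. t=6 → B at (7,0); v=(1,1)
4. t=5 → R at (12,5); v=(-1,1)
5. t=1 → T at (11,6); v=(-1,-1)
6. t=6 → B at (5,0); v=(-1,1)
7. t=5 → L at (0,5); v=(1,1)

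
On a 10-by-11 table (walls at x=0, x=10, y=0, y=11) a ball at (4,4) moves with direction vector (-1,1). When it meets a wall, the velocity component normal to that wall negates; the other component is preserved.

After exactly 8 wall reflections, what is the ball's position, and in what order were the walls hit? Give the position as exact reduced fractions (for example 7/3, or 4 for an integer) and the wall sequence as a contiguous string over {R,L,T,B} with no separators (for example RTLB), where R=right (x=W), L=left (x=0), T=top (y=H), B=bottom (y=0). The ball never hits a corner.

1. t=4 → L at (0,8); v=(1,1)
2. t=3 → T at (3,11); v=(1,-1)
3. t=7 → R at (10,4); v=(-1,-1)
4. t=4 → B at (6,0); v=(-1,1)
5. t=6 → L at (0,6); v=(1,1)
6. t=5 → T at (5,11); v=(1,-1)
7. t=5 → R at (10,6); v=(-1,-1)
8. t=6 → B at (4,0); v=(-1,1)

Final position: (4,0)
Wall sequence: LTRBLTRB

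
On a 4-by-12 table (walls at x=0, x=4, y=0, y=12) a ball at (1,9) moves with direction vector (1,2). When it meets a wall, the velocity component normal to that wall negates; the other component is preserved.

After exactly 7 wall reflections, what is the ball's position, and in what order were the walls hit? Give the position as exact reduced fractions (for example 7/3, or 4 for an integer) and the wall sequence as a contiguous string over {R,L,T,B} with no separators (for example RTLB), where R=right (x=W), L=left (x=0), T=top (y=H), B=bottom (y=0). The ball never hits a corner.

Final position: (0,9)
Wall sequence: TRLBRTL

1. t=3/2 → T at (5/2,12); v=(1,-2)
2. t=3/2 → R at (4,9); v=(-1,-2)
3. t=4 → L at (0,1); v=(1,-2)
4. t=1/2 → B at (1/2,0); v=(1,2)
5. t=7/2 → R at (4,7); v=(-1,2)
6. t=5/2 → T at (3/2,12); v=(-1,-2)
7. t=3/2 → L at (0,9); v=(1,-2)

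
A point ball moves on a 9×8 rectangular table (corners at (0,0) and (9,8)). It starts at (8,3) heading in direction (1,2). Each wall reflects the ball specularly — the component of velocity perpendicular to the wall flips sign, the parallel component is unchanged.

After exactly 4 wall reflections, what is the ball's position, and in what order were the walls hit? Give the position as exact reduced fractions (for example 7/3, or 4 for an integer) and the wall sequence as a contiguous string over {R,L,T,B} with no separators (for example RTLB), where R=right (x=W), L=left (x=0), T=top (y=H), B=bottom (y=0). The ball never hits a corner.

1. t=1 → R at (9,5); v=(-1,2)
2. t=3/2 → T at (15/2,8); v=(-1,-2)
3. t=4 → B at (7/2,0); v=(-1,2)
4. t=7/2 → L at (0,7); v=(1,2)

Final position: (0,7)
Wall sequence: RTBL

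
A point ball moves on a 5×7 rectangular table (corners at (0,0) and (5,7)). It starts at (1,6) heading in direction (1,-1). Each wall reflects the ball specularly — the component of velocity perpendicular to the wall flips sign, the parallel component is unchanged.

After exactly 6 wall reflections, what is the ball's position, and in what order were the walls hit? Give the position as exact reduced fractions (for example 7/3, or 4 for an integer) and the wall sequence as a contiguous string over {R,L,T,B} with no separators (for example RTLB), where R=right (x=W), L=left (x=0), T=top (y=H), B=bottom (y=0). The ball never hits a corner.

Final position: (0,1)
Wall sequence: RBLTRL

1. t=4 → R at (5,2); v=(-1,-1)
2. t=2 → B at (3,0); v=(-1,1)
3. t=3 → L at (0,3); v=(1,1)
4. t=4 → T at (4,7); v=(1,-1)
5. t=1 → R at (5,6); v=(-1,-1)
6. t=5 → L at (0,1); v=(1,-1)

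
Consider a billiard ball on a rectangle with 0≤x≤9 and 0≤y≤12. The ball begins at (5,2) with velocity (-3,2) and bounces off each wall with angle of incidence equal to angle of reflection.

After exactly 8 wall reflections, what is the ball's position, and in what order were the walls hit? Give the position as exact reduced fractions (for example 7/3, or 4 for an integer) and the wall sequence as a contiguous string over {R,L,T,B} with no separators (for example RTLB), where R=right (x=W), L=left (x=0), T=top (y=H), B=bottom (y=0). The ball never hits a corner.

Final position: (9,34/3)
Wall sequence: LRTLRBLR

1. t=5/3 → L at (0,16/3); v=(3,2)
2. t=3 → R at (9,34/3); v=(-3,2)
3. t=1/3 → T at (8,12); v=(-3,-2)
4. t=8/3 → L at (0,20/3); v=(3,-2)
5. t=3 → R at (9,2/3); v=(-3,-2)
6. t=1/3 → B at (8,0); v=(-3,2)
7. t=8/3 → L at (0,16/3); v=(3,2)
8. t=3 → R at (9,34/3); v=(-3,2)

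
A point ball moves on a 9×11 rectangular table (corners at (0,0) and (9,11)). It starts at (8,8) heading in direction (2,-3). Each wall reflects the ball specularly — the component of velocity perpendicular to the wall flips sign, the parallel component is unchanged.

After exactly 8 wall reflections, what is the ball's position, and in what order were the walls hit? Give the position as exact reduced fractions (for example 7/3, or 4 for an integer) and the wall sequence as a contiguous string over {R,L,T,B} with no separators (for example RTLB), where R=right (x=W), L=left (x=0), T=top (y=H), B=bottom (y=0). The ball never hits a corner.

Final position: (0,10)
Wall sequence: RBLTRBTL

1. t=1/2 → R at (9,13/2); v=(-2,-3)
2. t=13/6 → B at (14/3,0); v=(-2,3)
3. t=7/3 → L at (0,7); v=(2,3)
4. t=4/3 → T at (8/3,11); v=(2,-3)
5. t=19/6 → R at (9,3/2); v=(-2,-3)
6. t=1/2 → B at (8,0); v=(-2,3)
7. t=11/3 → T at (2/3,11); v=(-2,-3)
8. t=1/3 → L at (0,10); v=(2,-3)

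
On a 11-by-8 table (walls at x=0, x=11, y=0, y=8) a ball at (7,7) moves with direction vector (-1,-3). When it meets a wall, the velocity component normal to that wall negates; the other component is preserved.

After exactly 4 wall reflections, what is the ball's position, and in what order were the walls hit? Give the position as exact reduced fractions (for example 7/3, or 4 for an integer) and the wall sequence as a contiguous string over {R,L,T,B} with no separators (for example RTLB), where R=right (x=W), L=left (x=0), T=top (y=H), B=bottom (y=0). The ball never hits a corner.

1. t=7/3 → B at (14/3,0); v=(-1,3)
2. t=8/3 → T at (2,8); v=(-1,-3)
3. t=2 → L at (0,2); v=(1,-3)
4. t=2/3 → B at (2/3,0); v=(1,3)

Final position: (2/3,0)
Wall sequence: BTLB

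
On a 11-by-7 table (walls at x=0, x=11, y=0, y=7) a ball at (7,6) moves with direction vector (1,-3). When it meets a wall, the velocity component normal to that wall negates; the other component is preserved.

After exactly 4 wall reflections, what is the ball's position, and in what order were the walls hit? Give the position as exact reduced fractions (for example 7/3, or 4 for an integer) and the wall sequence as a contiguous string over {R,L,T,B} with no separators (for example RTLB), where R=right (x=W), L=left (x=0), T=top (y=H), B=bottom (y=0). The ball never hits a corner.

1. t=2 → B at (9,0); v=(1,3)
2. t=2 → R at (11,6); v=(-1,3)
3. t=1/3 → T at (32/3,7); v=(-1,-3)
4. t=7/3 → B at (25/3,0); v=(-1,3)

Final position: (25/3,0)
Wall sequence: BRTB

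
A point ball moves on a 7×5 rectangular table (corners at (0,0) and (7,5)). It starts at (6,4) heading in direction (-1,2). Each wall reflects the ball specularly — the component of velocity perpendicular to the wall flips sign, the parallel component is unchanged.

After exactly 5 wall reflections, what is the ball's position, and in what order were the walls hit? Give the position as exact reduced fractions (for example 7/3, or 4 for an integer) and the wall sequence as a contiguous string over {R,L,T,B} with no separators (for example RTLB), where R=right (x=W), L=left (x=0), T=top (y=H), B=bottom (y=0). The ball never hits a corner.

1. t=1/2 → T at (11/2,5); v=(-1,-2)
2. t=5/2 → B at (3,0); v=(-1,2)
3. t=5/2 → T at (1/2,5); v=(-1,-2)
4. t=1/2 → L at (0,4); v=(1,-2)
5. t=2 → B at (2,0); v=(1,2)

Final position: (2,0)
Wall sequence: TBTLB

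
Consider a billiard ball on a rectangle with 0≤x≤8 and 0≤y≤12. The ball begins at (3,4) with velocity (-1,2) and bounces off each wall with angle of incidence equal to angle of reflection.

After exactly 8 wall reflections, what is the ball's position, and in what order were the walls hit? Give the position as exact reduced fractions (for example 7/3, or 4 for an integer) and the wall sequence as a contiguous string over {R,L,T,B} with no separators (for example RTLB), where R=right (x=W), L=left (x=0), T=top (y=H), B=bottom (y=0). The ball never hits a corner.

Final position: (8,10)
Wall sequence: LTBRTLBR

1. t=3 → L at (0,10); v=(1,2)
2. t=1 → T at (1,12); v=(1,-2)
3. t=6 → B at (7,0); v=(1,2)
4. t=1 → R at (8,2); v=(-1,2)
5. t=5 → T at (3,12); v=(-1,-2)
6. t=3 → L at (0,6); v=(1,-2)
7. t=3 → B at (3,0); v=(1,2)
8. t=5 → R at (8,10); v=(-1,2)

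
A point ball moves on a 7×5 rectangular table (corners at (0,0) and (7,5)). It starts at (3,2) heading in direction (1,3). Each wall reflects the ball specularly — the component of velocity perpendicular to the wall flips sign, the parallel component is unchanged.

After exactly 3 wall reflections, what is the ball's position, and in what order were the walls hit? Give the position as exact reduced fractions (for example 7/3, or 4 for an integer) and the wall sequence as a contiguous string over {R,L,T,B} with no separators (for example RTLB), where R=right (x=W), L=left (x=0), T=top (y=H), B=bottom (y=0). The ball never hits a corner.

1. t=1 → T at (4,5); v=(1,-3)
2. t=5/3 → B at (17/3,0); v=(1,3)
3. t=4/3 → R at (7,4); v=(-1,3)

Final position: (7,4)
Wall sequence: TBR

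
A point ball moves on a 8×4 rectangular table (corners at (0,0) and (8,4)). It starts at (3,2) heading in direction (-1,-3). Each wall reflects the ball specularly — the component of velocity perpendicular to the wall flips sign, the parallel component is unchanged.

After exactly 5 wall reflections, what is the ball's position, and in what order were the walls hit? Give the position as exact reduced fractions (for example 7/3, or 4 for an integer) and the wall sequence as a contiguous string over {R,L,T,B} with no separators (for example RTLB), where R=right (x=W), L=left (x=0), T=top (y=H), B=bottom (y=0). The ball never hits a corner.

Final position: (5/3,4)
Wall sequence: BTLBT

1. t=2/3 → B at (7/3,0); v=(-1,3)
2. t=4/3 → T at (1,4); v=(-1,-3)
3. t=1 → L at (0,1); v=(1,-3)
4. t=1/3 → B at (1/3,0); v=(1,3)
5. t=4/3 → T at (5/3,4); v=(1,-3)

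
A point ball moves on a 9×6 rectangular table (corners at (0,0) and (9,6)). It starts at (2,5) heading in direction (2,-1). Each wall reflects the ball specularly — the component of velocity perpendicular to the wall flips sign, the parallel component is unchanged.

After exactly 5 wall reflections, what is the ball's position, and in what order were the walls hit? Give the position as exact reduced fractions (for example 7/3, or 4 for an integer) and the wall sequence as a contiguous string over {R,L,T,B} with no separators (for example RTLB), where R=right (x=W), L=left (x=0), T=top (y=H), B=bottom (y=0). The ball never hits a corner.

Final position: (9,9/2)
Wall sequence: RBLTR

1. t=7/2 → R at (9,3/2); v=(-2,-1)
2. t=3/2 → B at (6,0); v=(-2,1)
3. t=3 → L at (0,3); v=(2,1)
4. t=3 → T at (6,6); v=(2,-1)
5. t=3/2 → R at (9,9/2); v=(-2,-1)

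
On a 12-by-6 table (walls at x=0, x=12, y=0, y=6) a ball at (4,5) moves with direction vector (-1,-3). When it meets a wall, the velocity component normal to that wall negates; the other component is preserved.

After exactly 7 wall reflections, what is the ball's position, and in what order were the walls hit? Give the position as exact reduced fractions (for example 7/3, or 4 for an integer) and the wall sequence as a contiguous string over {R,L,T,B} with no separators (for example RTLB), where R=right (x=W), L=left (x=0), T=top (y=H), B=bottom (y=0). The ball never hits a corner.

1. t=5/3 → B at (7/3,0); v=(-1,3)
2. t=2 → T at (1/3,6); v=(-1,-3)
3. t=1/3 → L at (0,5); v=(1,-3)
4. t=5/3 → B at (5/3,0); v=(1,3)
5. t=2 → T at (11/3,6); v=(1,-3)
6. t=2 → B at (17/3,0); v=(1,3)
7. t=2 → T at (23/3,6); v=(1,-3)

Final position: (23/3,6)
Wall sequence: BTLBTBT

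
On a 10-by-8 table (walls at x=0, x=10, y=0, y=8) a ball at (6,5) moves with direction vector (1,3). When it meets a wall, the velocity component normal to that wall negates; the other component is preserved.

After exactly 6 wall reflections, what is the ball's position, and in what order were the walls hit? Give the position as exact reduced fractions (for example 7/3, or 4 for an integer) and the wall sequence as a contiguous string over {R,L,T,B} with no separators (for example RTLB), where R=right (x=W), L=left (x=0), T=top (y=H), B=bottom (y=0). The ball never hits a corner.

Final position: (7/3,8)
Wall sequence: TBRTBT

1. t=1 → T at (7,8); v=(1,-3)
2. t=8/3 → B at (29/3,0); v=(1,3)
3. t=1/3 → R at (10,1); v=(-1,3)
4. t=7/3 → T at (23/3,8); v=(-1,-3)
5. t=8/3 → B at (5,0); v=(-1,3)
6. t=8/3 → T at (7/3,8); v=(-1,-3)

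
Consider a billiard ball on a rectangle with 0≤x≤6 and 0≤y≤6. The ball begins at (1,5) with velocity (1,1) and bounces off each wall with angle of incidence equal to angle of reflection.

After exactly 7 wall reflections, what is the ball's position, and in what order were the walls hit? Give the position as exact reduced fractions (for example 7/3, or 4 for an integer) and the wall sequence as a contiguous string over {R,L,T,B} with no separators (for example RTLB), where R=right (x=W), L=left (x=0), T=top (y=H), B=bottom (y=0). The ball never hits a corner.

Final position: (4,0)
Wall sequence: TRBLTRB

1. t=1 → T at (2,6); v=(1,-1)
2. t=4 → R at (6,2); v=(-1,-1)
3. t=2 → B at (4,0); v=(-1,1)
4. t=4 → L at (0,4); v=(1,1)
5. t=2 → T at (2,6); v=(1,-1)
6. t=4 → R at (6,2); v=(-1,-1)
7. t=2 → B at (4,0); v=(-1,1)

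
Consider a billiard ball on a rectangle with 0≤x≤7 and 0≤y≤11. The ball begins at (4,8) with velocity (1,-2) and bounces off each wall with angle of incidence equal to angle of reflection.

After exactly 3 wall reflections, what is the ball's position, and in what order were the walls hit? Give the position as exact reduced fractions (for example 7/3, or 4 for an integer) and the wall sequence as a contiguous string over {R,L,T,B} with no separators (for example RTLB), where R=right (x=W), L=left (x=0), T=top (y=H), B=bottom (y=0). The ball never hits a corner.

1. t=3 → R at (7,2); v=(-1,-2)
2. t=1 → B at (6,0); v=(-1,2)
3. t=11/2 → T at (1/2,11); v=(-1,-2)

Final position: (1/2,11)
Wall sequence: RBT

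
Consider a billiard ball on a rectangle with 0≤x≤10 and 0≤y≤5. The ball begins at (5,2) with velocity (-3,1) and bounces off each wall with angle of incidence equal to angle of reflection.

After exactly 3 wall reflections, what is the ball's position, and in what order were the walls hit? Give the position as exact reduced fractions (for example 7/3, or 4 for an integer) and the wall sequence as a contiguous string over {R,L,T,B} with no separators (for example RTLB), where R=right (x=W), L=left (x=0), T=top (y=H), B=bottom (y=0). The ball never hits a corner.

Final position: (10,3)
Wall sequence: LTR

1. t=5/3 → L at (0,11/3); v=(3,1)
2. t=4/3 → T at (4,5); v=(3,-1)
3. t=2 → R at (10,3); v=(-3,-1)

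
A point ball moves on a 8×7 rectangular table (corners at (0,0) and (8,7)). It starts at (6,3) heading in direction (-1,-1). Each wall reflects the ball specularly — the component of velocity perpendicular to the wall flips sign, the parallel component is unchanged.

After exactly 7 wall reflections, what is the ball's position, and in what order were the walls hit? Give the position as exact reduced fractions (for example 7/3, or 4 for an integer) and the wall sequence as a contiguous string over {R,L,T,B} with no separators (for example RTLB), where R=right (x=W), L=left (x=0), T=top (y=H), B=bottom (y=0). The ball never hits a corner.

1. t=3 → B at (3,0); v=(-1,1)
2. t=3 → L at (0,3); v=(1,1)
3. t=4 → T at (4,7); v=(1,-1)
4. t=4 → R at (8,3); v=(-1,-1)
5. t=3 → B at (5,0); v=(-1,1)
6. t=5 → L at (0,5); v=(1,1)
7. t=2 → T at (2,7); v=(1,-1)

Final position: (2,7)
Wall sequence: BLTRBLT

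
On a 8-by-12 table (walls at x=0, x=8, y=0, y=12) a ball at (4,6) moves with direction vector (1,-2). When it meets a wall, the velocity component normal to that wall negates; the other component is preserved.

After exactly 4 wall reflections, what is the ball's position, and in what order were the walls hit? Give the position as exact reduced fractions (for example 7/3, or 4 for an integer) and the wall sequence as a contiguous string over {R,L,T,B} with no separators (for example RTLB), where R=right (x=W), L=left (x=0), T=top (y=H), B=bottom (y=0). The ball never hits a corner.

Final position: (0,6)
Wall sequence: BRTL

1. t=3 → B at (7,0); v=(1,2)
2. t=1 → R at (8,2); v=(-1,2)
3. t=5 → T at (3,12); v=(-1,-2)
4. t=3 → L at (0,6); v=(1,-2)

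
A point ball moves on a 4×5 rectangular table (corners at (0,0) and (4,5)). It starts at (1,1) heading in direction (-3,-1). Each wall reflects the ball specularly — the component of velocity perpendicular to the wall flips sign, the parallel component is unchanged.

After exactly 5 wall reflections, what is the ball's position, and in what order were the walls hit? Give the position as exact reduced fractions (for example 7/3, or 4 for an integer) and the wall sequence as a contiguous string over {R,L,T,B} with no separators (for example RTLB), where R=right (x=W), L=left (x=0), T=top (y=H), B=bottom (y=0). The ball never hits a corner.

1. t=1/3 → L at (0,2/3); v=(3,-1)
2. t=2/3 → B at (2,0); v=(3,1)
3. t=2/3 → R at (4,2/3); v=(-3,1)
4. t=4/3 → L at (0,2); v=(3,1)
5. t=4/3 → R at (4,10/3); v=(-3,1)

Final position: (4,10/3)
Wall sequence: LBRLR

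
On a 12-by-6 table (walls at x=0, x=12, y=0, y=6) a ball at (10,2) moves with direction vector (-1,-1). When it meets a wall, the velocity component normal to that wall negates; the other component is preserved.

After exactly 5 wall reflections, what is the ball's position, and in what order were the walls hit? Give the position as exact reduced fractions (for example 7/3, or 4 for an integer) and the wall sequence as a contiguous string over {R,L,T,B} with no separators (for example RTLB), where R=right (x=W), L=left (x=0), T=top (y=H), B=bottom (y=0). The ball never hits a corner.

Final position: (10,6)
Wall sequence: BTLBT

1. t=2 → B at (8,0); v=(-1,1)
2. t=6 → T at (2,6); v=(-1,-1)
3. t=2 → L at (0,4); v=(1,-1)
4. t=4 → B at (4,0); v=(1,1)
5. t=6 → T at (10,6); v=(1,-1)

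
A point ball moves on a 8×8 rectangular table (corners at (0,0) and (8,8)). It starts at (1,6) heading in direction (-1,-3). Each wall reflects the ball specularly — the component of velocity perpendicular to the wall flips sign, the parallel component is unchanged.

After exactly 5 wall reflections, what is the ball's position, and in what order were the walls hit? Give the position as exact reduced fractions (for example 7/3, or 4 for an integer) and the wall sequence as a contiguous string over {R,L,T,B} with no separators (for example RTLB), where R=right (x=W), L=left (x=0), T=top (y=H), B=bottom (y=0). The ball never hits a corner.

Final position: (8,5)
Wall sequence: LBTBR

1. t=1 → L at (0,3); v=(1,-3)
2. t=1 → B at (1,0); v=(1,3)
3. t=8/3 → T at (11/3,8); v=(1,-3)
4. t=8/3 → B at (19/3,0); v=(1,3)
5. t=5/3 → R at (8,5); v=(-1,3)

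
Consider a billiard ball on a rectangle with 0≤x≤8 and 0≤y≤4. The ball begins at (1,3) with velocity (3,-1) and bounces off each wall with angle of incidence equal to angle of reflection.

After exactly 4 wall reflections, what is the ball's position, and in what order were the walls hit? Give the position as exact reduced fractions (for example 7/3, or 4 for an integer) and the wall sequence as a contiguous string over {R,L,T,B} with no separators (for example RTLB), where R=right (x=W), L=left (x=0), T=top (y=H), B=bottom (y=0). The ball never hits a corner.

1. t=7/3 → R at (8,2/3); v=(-3,-1)
2. t=2/3 → B at (6,0); v=(-3,1)
3. t=2 → L at (0,2); v=(3,1)
4. t=2 → T at (6,4); v=(3,-1)

Final position: (6,4)
Wall sequence: RBLT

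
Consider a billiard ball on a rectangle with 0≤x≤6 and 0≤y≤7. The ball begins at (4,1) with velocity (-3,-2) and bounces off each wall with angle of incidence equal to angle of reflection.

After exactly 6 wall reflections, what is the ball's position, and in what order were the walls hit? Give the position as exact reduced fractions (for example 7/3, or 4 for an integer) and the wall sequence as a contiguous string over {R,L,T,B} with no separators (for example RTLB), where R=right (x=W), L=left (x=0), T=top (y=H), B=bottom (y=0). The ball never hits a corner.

Final position: (6,1/3)
Wall sequence: BLRTLR

1. t=1/2 → B at (5/2,0); v=(-3,2)
2. t=5/6 → L at (0,5/3); v=(3,2)
3. t=2 → R at (6,17/3); v=(-3,2)
4. t=2/3 → T at (4,7); v=(-3,-2)
5. t=4/3 → L at (0,13/3); v=(3,-2)
6. t=2 → R at (6,1/3); v=(-3,-2)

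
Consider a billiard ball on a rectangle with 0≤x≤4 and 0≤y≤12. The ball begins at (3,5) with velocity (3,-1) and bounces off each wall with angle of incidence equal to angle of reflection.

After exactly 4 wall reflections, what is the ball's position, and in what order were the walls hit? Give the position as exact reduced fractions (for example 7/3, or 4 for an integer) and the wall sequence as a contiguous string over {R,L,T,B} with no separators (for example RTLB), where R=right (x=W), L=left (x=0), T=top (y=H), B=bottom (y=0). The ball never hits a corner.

Final position: (0,2/3)
Wall sequence: RLRL

1. t=1/3 → R at (4,14/3); v=(-3,-1)
2. t=4/3 → L at (0,10/3); v=(3,-1)
3. t=4/3 → R at (4,2); v=(-3,-1)
4. t=4/3 → L at (0,2/3); v=(3,-1)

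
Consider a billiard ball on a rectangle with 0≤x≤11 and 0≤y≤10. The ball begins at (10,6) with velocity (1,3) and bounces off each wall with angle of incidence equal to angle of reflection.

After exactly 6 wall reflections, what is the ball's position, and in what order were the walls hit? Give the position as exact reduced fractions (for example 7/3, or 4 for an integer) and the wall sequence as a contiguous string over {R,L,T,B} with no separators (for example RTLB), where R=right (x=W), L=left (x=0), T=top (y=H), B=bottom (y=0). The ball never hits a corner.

Final position: (0,2)
Wall sequence: RTBTBL

1. t=1 → R at (11,9); v=(-1,3)
2. t=1/3 → T at (32/3,10); v=(-1,-3)
3. t=10/3 → B at (22/3,0); v=(-1,3)
4. t=10/3 → T at (4,10); v=(-1,-3)
5. t=10/3 → B at (2/3,0); v=(-1,3)
6. t=2/3 → L at (0,2); v=(1,3)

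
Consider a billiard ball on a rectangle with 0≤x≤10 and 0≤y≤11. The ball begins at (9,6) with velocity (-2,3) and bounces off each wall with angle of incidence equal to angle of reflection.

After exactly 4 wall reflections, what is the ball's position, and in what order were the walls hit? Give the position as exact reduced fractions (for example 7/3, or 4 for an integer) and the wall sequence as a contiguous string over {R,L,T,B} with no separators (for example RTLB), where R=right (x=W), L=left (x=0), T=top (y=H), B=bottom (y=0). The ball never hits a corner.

1. t=5/3 → T at (17/3,11); v=(-2,-3)
2. t=17/6 → L at (0,5/2); v=(2,-3)
3. t=5/6 → B at (5/3,0); v=(2,3)
4. t=11/3 → T at (9,11); v=(2,-3)

Final position: (9,11)
Wall sequence: TLBT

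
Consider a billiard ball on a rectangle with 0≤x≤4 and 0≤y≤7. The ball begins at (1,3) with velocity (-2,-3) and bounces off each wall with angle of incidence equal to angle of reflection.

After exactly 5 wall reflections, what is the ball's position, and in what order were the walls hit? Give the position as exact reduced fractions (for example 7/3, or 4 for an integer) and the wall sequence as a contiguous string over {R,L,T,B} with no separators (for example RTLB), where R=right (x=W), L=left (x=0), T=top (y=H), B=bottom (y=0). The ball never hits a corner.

Final position: (0,7/2)
Wall sequence: LBRTL

1. t=1/2 → L at (0,3/2); v=(2,-3)
2. t=1/2 → B at (1,0); v=(2,3)
3. t=3/2 → R at (4,9/2); v=(-2,3)
4. t=5/6 → T at (7/3,7); v=(-2,-3)
5. t=7/6 → L at (0,7/2); v=(2,-3)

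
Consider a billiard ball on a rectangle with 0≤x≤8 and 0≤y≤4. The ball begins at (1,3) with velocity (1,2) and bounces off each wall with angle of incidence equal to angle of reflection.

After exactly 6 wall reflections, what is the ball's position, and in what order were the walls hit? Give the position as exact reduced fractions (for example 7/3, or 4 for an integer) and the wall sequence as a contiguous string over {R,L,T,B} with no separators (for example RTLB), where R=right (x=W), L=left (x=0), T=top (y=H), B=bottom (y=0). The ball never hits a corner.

1. t=1/2 → T at (3/2,4); v=(1,-2)
2. t=2 → B at (7/2,0); v=(1,2)
3. t=2 → T at (11/2,4); v=(1,-2)
4. t=2 → B at (15/2,0); v=(1,2)
5. t=1/2 → R at (8,1); v=(-1,2)
6. t=3/2 → T at (13/2,4); v=(-1,-2)

Final position: (13/2,4)
Wall sequence: TBTBRT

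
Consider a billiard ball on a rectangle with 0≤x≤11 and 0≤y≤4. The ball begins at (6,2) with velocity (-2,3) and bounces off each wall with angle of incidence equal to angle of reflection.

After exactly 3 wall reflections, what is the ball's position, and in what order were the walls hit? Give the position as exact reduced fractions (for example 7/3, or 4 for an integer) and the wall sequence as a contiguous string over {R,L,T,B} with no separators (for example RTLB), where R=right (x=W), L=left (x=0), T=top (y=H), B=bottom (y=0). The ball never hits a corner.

1. t=2/3 → T at (14/3,4); v=(-2,-3)
2. t=4/3 → B at (2,0); v=(-2,3)
3. t=1 → L at (0,3); v=(2,3)

Final position: (0,3)
Wall sequence: TBL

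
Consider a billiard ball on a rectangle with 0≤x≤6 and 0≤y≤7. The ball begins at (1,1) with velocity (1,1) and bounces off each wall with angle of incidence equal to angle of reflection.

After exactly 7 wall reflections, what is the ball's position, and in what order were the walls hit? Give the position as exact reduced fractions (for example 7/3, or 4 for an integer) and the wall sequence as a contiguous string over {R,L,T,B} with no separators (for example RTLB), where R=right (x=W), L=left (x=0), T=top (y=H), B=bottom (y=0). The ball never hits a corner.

Final position: (0,4)
Wall sequence: RTLBRTL

1. t=5 → R at (6,6); v=(-1,1)
2. t=1 → T at (5,7); v=(-1,-1)
3. t=5 → L at (0,2); v=(1,-1)
4. t=2 → B at (2,0); v=(1,1)
5. t=4 → R at (6,4); v=(-1,1)
6. t=3 → T at (3,7); v=(-1,-1)
7. t=3 → L at (0,4); v=(1,-1)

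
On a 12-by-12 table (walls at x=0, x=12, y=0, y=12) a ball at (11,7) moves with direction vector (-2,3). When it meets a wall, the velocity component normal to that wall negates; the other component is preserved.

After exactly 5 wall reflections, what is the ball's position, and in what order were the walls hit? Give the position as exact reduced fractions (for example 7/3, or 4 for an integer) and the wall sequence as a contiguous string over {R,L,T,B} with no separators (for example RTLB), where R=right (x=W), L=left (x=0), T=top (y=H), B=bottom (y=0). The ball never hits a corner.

1. t=5/3 → T at (23/3,12); v=(-2,-3)
2. t=23/6 → L at (0,1/2); v=(2,-3)
3. t=1/6 → B at (1/3,0); v=(2,3)
4. t=4 → T at (25/3,12); v=(2,-3)
5. t=11/6 → R at (12,13/2); v=(-2,-3)

Final position: (12,13/2)
Wall sequence: TLBTR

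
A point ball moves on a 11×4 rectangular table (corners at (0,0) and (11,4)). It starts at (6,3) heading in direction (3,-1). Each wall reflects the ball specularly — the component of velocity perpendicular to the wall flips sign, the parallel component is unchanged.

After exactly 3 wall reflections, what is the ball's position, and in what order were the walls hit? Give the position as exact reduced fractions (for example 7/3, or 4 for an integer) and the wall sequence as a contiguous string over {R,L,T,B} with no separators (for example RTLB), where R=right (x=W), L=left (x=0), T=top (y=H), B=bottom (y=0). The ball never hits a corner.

1. t=5/3 → R at (11,4/3); v=(-3,-1)
2. t=4/3 → B at (7,0); v=(-3,1)
3. t=7/3 → L at (0,7/3); v=(3,1)

Final position: (0,7/3)
Wall sequence: RBL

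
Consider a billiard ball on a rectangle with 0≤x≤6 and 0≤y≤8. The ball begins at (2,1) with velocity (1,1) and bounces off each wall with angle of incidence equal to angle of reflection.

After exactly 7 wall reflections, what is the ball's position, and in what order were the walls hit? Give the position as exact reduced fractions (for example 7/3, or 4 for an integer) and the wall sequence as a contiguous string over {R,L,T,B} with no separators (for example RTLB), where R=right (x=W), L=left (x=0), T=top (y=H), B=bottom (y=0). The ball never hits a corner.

1. t=4 → R at (6,5); v=(-1,1)
2. t=3 → T at (3,8); v=(-1,-1)
3. t=3 → L at (0,5); v=(1,-1)
4. t=5 → B at (5,0); v=(1,1)
5. t=1 → R at (6,1); v=(-1,1)
6. t=6 → L at (0,7); v=(1,1)
7. t=1 → T at (1,8); v=(1,-1)

Final position: (1,8)
Wall sequence: RTLBRLT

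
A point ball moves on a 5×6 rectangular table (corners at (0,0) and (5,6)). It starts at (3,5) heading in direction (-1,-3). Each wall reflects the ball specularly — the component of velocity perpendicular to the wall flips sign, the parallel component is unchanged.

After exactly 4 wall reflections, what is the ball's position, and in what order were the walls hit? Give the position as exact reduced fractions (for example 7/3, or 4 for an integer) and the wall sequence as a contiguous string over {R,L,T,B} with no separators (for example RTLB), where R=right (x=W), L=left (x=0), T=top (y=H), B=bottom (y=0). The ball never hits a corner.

1. t=5/3 → B at (4/3,0); v=(-1,3)
2. t=4/3 → L at (0,4); v=(1,3)
3. t=2/3 → T at (2/3,6); v=(1,-3)
4. t=2 → B at (8/3,0); v=(1,3)

Final position: (8/3,0)
Wall sequence: BLTB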